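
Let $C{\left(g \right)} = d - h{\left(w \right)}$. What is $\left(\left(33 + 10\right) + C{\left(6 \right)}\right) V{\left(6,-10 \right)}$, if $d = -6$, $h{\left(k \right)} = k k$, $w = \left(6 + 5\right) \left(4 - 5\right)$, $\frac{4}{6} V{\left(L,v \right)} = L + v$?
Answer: $504$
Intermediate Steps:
$V{\left(L,v \right)} = \frac{3 L}{2} + \frac{3 v}{2}$ ($V{\left(L,v \right)} = \frac{3 \left(L + v\right)}{2} = \frac{3 L}{2} + \frac{3 v}{2}$)
$w = -11$ ($w = 11 \left(-1\right) = -11$)
$h{\left(k \right)} = k^{2}$
$C{\left(g \right)} = -127$ ($C{\left(g \right)} = -6 - \left(-11\right)^{2} = -6 - 121 = -127$)
$\left(\left(33 + 10\right) + C{\left(6 \right)}\right) V{\left(6,-10 \right)} = \left(\left(33 + 10\right) - 127\right) \left(\frac{3}{2} \cdot 6 + \frac{3}{2} \left(-10\right)\right) = \left(43 - 127\right) \left(9 - 15\right) = \left(-84\right) \left(-6\right) = 504$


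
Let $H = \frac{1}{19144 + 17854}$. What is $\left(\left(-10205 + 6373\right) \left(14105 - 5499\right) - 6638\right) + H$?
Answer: $- \frac{1220372740339}{36998} \approx -3.2985 \cdot 10^{7}$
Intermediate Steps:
$H = \frac{1}{36998} \approx 2.7028 \cdot 10^{-5}$
$\left(\left(-10205 + 6373\right) \left(14105 - 5499\right) - 6638\right) + H = \left(\left(-10205 + 6373\right) \left(14105 - 5499\right) - 6638\right) + \frac{1}{36998} = \left(\left(-3832\right) 8606 - 6638\right) + \frac{1}{36998} = \left(-32978192 - 6638\right) + \frac{1}{36998} = -32984830 + \frac{1}{36998} = - \frac{1220372740339}{36998}$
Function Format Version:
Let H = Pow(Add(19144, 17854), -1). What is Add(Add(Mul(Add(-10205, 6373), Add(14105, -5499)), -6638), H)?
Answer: Rational(-1220372740339, 36998) ≈ -3.2985e+7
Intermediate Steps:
H = Rational(1, 36998) (H = Pow(36998, -1) = Rational(1, 36998) ≈ 2.7028e-5)
Add(Add(Mul(Add(-10205, 6373), Add(14105, -5499)), -6638), H) = Add(Add(Mul(Add(-10205, 6373), Add(14105, -5499)), -6638), Rational(1, 36998)) = Add(Add(Mul(-3832, 8606), -6638), Rational(1, 36998)) = Add(Add(-32978192, -6638), Rational(1, 36998)) = Add(-32984830, Rational(1, 36998)) = Rational(-1220372740339, 36998)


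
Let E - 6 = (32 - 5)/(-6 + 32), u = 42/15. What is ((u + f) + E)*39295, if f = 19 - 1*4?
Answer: 25376711/26 ≈ 9.7603e+5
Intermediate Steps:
f = 15 (f = 19 - 4 = 15)
u = 14/5 (u = 42*(1/15) = 14/5 ≈ 2.8000)
E = 183/26 (E = 6 + (32 - 5)/(-6 + 32) = 6 + 27/26 = 183/26 ≈ 7.0385)
((u + f) + E)*39295 = ((14/5 + 15) + 183/26)*39295 = (89/5 + 183/26)*39295 = (3229/130)*39295 = 25376711/26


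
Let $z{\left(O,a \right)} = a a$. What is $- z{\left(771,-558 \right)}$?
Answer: $-311364$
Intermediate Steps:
$z{\left(O,a \right)} = a^{2}$
$- z{\left(771,-558 \right)} = - \left(-558\right)^{2} = \left(-1\right) 311364 = -311364$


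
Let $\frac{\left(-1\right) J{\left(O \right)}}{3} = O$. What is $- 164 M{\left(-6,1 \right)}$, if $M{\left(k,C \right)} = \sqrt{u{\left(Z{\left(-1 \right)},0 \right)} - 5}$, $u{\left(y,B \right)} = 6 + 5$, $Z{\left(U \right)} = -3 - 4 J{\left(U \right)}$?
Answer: $- 164 \sqrt{6} \approx -401.72$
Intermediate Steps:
$J{\left(O \right)} = - 3 O$
$Z{\left(U \right)} = -3 + 12 U$ ($Z{\left(U \right)} = -3 - 4 \left(- 3 U\right) = -3 + 12 U$)
$u{\left(y,B \right)} = 11$
$M{\left(k,C \right)} = \sqrt{6}$ ($M{\left(k,C \right)} = \sqrt{11 - 5} = \sqrt{6}$)
$- 164 M{\left(-6,1 \right)} = - 164 \sqrt{6}$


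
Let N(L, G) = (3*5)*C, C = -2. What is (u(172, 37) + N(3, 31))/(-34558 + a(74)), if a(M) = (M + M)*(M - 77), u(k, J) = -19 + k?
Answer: -123/35002 ≈ -0.0035141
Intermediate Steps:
N(L, G) = -30 (N(L, G) = (3*5)*(-2) = 15*(-2) = -30)
a(M) = 2*M*(-77 + M) (a(M) = (2*M)*(-77 + M) = 2*M*(-77 + M))
(u(172, 37) + N(3, 31))/(-34558 + a(74)) = ((-19 + 172) - 30)/(-34558 + 2*74*(-77 + 74)) = (153 - 30)/(-34558 + 2*74*(-3)) = 123/(-34558 - 444) = 123/(-35002) = 123*(-1/35002) = -123/35002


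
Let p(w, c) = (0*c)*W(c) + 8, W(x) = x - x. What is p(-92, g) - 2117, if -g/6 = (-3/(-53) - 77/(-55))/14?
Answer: -2109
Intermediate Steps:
g = -1158/1855 (g = -6*(-3/(-53) - 77/(-55))/14 = -6*(-3*(-1/53) - 77*(-1/55))/14 = -6*(3/53 + 7/5)/14 = -2316/(265*14) = -6*193/1855 = -1158/1855 ≈ -0.62426)
W(x) = 0
p(w, c) = 8 (p(w, c) = (0*c)*0 + 8 = 0*0 + 8 = 0 + 8 = 8)
p(-92, g) - 2117 = 8 - 2117 = -2109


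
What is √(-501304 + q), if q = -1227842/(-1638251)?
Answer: I*√1345430919693172962/1638251 ≈ 708.03*I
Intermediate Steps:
q = 1227842/1638251 (q = -1227842*(-1/1638251) = 1227842/1638251 ≈ 0.74948)
√(-501304 + q) = √(-501304 + 1227842/1638251) = √(-821260551462/1638251) = I*√1345430919693172962/1638251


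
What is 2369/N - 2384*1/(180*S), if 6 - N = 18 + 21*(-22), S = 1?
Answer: -399/50 ≈ -7.9800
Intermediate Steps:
N = 450 (N = 6 - (18 + 21*(-22)) = 6 - (18 - 462) = 6 - 1*(-444) = 6 + 444 = 450)
2369/N - 2384*1/(180*S) = 2369/450 - 2384/(180*1) = 2369*(1/450) - 2384/180 = 2369/450 - 2384*1/180 = 2369/450 - 596/45 = -399/50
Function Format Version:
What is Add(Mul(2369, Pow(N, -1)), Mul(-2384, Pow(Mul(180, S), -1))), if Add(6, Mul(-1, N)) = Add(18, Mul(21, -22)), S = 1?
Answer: Rational(-399, 50) ≈ -7.9800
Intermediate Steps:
N = 450 (N = Add(6, Mul(-1, Add(18, Mul(21, -22)))) = Add(6, Mul(-1, Add(18, -462))) = Add(6, Mul(-1, -444)) = Add(6, 444) = 450)
Add(Mul(2369, Pow(N, -1)), Mul(-2384, Pow(Mul(180, S), -1))) = Add(Mul(2369, Pow(450, -1)), Mul(-2384, Pow(Mul(180, 1), -1))) = Add(Mul(2369, Rational(1, 450)), Mul(-2384, Pow(180, -1))) = Add(Rational(2369, 450), Mul(-2384, Rational(1, 180))) = Add(Rational(2369, 450), Rational(-596, 45)) = Rational(-399, 50)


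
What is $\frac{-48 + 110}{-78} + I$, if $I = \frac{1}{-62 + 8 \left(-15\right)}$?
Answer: $- \frac{437}{546} \approx -0.80037$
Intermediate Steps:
$I = - \frac{1}{182}$ ($I = \frac{1}{-62 - 120} = \frac{1}{-182} = - \frac{1}{182} \approx -0.0054945$)
$\frac{-48 + 110}{-78} + I = \frac{-48 + 110}{-78} - \frac{1}{182} = 62 \left(- \frac{1}{78}\right) - \frac{1}{182} = - \frac{31}{39} - \frac{1}{182} = - \frac{437}{546}$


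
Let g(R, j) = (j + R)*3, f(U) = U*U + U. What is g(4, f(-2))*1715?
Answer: 30870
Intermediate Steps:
f(U) = U + U² (f(U) = U² + U = U + U²)
g(R, j) = 3*R + 3*j (g(R, j) = (R + j)*3 = 3*R + 3*j)
g(4, f(-2))*1715 = (3*4 + 3*(-2*(1 - 2)))*1715 = (12 + 3*(-2*(-1)))*1715 = (12 + 3*2)*1715 = (12 + 6)*1715 = 18*1715 = 30870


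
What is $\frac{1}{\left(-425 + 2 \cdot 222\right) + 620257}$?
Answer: $\frac{1}{620276} \approx 1.6122 \cdot 10^{-6}$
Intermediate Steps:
$\frac{1}{\left(-425 + 2 \cdot 222\right) + 620257} = \frac{1}{\left(-425 + 444\right) + 620257} = \frac{1}{19 + 620257} = \frac{1}{620276}$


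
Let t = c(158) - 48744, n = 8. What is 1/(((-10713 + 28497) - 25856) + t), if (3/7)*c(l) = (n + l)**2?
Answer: 3/22444 ≈ 0.00013367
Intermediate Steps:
c(l) = 7*(8 + l)**2/3
t = 46660/3 (t = 7*(8 + 158)**2/3 - 48744 = (7/3)*166**2 - 48744 = (7/3)*27556 - 48744 = 192892/3 - 48744 = 46660/3 ≈ 15553.)
1/(((-10713 + 28497) - 25856) + t) = 1/(((-10713 + 28497) - 25856) + 46660/3) = 1/((17784 - 25856) + 46660/3) = 1/(-8072 + 46660/3) = 1/(22444/3) = 3/22444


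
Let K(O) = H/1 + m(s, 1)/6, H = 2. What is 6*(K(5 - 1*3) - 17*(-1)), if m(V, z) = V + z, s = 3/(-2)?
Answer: 227/2 ≈ 113.50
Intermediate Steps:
s = -3/2 (s = 3*(-1/2) = -3/2 ≈ -1.5000)
K(O) = 23/12 (K(O) = 2/1 + (-3/2 + 1)/6 = 2*1 - 1/2*1/6 = 2 - 1/12 = 23/12)
6*(K(5 - 1*3) - 17*(-1)) = 6*(23/12 - 17*(-1)) = 6*(23/12 + 17) = 6*(227/12) = 227/2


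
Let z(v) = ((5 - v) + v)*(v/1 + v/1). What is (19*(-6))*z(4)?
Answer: -4560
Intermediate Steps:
z(v) = 10*v (z(v) = 5*(v*1 + v*1) = 5*(v + v) = 5*(2*v) = 10*v)
(19*(-6))*z(4) = (19*(-6))*(10*4) = -114*40 = -4560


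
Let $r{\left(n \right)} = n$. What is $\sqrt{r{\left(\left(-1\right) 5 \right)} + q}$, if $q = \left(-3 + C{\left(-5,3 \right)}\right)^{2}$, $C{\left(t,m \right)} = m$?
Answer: $i \sqrt{5} \approx 2.2361 i$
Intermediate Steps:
$q = 0$ ($q = \left(-3 + 3\right)^{2} = 0^{2} = 0$)
$\sqrt{r{\left(\left(-1\right) 5 \right)} + q} = \sqrt{\left(-1\right) 5 + 0} = \sqrt{-5 + 0} = \sqrt{-5} = i \sqrt{5}$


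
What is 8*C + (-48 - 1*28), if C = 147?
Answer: 1100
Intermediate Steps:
8*C + (-48 - 1*28) = 8*147 + (-48 - 1*28) = 1176 + (-48 - 28) = 1176 - 76 = 1100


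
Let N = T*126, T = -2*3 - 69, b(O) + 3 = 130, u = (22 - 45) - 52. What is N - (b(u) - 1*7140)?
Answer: -2437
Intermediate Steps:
u = -75 (u = -23 - 52 = -75)
b(O) = 127 (b(O) = -3 + 130 = 127)
T = -75 (T = -6 - 69 = -75)
N = -9450 (N = -75*126 = -9450)
N - (b(u) - 1*7140) = -9450 - (127 - 1*7140) = -9450 - (127 - 7140) = -9450 - 1*(-7013) = -9450 + 7013 = -2437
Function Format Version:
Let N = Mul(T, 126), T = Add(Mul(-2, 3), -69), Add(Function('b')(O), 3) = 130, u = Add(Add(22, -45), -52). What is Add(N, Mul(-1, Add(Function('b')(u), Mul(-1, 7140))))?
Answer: -2437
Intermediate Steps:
u = -75 (u = Add(-23, -52) = -75)
Function('b')(O) = 127 (Function('b')(O) = Add(-3, 130) = 127)
T = -75 (T = Add(-6, -69) = -75)
N = -9450 (N = Mul(-75, 126) = -9450)
Add(N, Mul(-1, Add(Function('b')(u), Mul(-1, 7140)))) = Add(-9450, Mul(-1, Add(127, Mul(-1, 7140)))) = Add(-9450, Mul(-1, Add(127, -7140))) = Add(-9450, Mul(-1, -7013)) = Add(-9450, 7013) = -2437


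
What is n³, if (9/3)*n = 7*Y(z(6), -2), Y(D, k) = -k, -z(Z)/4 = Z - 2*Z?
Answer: 2744/27 ≈ 101.63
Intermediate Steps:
z(Z) = 4*Z (z(Z) = -4*(Z - 2*Z) = -(-4)*Z = 4*Z)
n = 14/3 (n = (7*(-1*(-2)))/3 = (7*2)/3 = (⅓)*14 = 14/3 ≈ 4.6667)
n³ = (14/3)³ = 2744/27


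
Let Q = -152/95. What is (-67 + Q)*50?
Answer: -3430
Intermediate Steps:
Q = -8/5 (Q = -152*1/95 = -8/5 ≈ -1.6000)
(-67 + Q)*50 = (-67 - 8/5)*50 = -343/5*50 = -3430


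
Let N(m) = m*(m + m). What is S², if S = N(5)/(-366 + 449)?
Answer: 2500/6889 ≈ 0.36290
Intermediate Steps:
N(m) = 2*m² (N(m) = m*(2*m) = 2*m²)
S = 50/83 (S = (2*5²)/(-366 + 449) = (2*25)/83 = 50*(1/83) = 50/83 ≈ 0.60241)
S² = (50/83)² = 2500/6889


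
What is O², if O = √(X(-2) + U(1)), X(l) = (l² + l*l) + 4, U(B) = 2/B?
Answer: 14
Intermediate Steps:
X(l) = 4 + 2*l² (X(l) = (l² + l²) + 4 = 2*l² + 4 = 4 + 2*l²)
O = √14 (O = √((4 + 2*(-2)²) + 2/1) = √((4 + 2*4) + 2*1) = √((4 + 8) + 2) = √(12 + 2) = √14 ≈ 3.7417)
O² = (√14)² = 14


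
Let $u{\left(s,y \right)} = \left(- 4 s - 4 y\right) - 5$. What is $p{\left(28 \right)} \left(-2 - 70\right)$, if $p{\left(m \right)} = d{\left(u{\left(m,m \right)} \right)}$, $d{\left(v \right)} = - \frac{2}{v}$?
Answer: $- \frac{144}{229} \approx -0.62882$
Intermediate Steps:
$u{\left(s,y \right)} = -5 - 4 s - 4 y$
$p{\left(m \right)} = - \frac{2}{-5 - 8 m}$ ($p{\left(m \right)} = - \frac{2}{-5 - 4 m - 4 m} = - \frac{2}{-5 - 8 m}$)
$p{\left(28 \right)} \left(-2 - 70\right) = \frac{2}{5 + 8 \cdot 28} \left(-2 - 70\right) = \frac{2}{5 + 224} \left(-2 - 70\right) = \frac{2}{229} \left(-72\right) = - \frac{144}{229}$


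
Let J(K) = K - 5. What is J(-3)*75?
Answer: -600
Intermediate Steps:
J(K) = -5 + K
J(-3)*75 = (-5 - 3)*75 = -8*75 = -600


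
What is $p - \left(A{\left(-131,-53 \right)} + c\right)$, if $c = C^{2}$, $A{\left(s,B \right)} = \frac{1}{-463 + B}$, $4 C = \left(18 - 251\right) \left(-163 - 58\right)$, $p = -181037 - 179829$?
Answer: $- \frac{342792074741}{2064} \approx -1.6608 \cdot 10^{8}$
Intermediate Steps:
$p = -360866$
$C = \frac{51493}{4}$ ($C = \frac{\left(18 - 251\right) \left(-163 - 58\right)}{4} = \frac{\left(-233\right) \left(-221\right)}{4} = \frac{1}{4} \cdot 51493 = \frac{51493}{4} \approx 12873.0$)
$c = \frac{2651529049}{16}$ ($c = \left(\frac{51493}{4}\right)^{2} = \frac{2651529049}{16} \approx 1.6572 \cdot 10^{8}$)
$p - \left(A{\left(-131,-53 \right)} + c\right) = -360866 - \left(\frac{1}{-463 - 53} + \frac{2651529049}{16}\right) = -360866 - \left(\frac{1}{-516} + \frac{2651529049}{16}\right) = -360866 - \left(- \frac{1}{516} + \frac{2651529049}{16}\right) = -360866 - \frac{342047247317}{2064} = - \frac{342792074741}{2064}$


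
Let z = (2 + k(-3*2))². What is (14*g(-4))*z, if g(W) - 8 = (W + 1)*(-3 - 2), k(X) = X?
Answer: 5152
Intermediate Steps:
g(W) = 3 - 5*W (g(W) = 8 + (W + 1)*(-3 - 2) = 8 + (1 + W)*(-5) = 8 + (-5 - 5*W) = 3 - 5*W)
z = 16 (z = (2 - 3*2)² = (2 - 6)² = (-4)² = 16)
(14*g(-4))*z = (14*(3 - 5*(-4)))*16 = (14*(3 + 20))*16 = (14*23)*16 = 322*16 = 5152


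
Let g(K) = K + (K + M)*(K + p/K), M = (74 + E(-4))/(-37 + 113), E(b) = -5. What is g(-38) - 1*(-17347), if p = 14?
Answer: 27049247/1444 ≈ 18732.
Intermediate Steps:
M = 69/76 (M = (74 - 5)/(-37 + 113) = 69/76 ≈ 0.90790)
g(K) = K + (69/76 + K)*(K + 14/K) (g(K) = K + (K + 69/76)*(K + 14/K) = K + (69/76 + K)*(K + 14/K))
g(-38) - 1*(-17347) = (14 + (-38)**2 + (145/76)*(-38) + (483/38)/(-38)) - 1*(-17347) = (14 + 1444 - 145/2 + (483/38)*(-1/38)) + 17347 = (14 + 1444 - 145/2 - 483/1444) + 17347 = 2000179/1444 + 17347 = 27049247/1444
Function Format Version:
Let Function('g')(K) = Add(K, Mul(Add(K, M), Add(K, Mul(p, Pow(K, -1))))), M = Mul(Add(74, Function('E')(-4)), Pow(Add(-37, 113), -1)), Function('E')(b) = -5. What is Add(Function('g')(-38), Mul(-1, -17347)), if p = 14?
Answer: Rational(27049247, 1444) ≈ 18732.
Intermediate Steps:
M = Rational(69, 76) (M = Mul(Add(74, -5), Pow(Add(-37, 113), -1)) = Mul(69, Pow(76, -1)) = Mul(69, Rational(1, 76)) = Rational(69, 76) ≈ 0.90790)
Function('g')(K) = Add(K, Mul(Add(Rational(69, 76), K), Add(K, Mul(14, Pow(K, -1))))) (Function('g')(K) = Add(K, Mul(Add(K, Rational(69, 76)), Add(K, Mul(14, Pow(K, -1))))) = Add(K, Mul(Add(Rational(69, 76), K), Add(K, Mul(14, Pow(K, -1))))))
Add(Function('g')(-38), Mul(-1, -17347)) = Add(Add(14, Pow(-38, 2), Mul(Rational(145, 76), -38), Mul(Rational(483, 38), Pow(-38, -1))), Mul(-1, -17347)) = Add(Add(14, 1444, Rational(-145, 2), Mul(Rational(483, 38), Rational(-1, 38))), 17347) = Add(Add(14, 1444, Rational(-145, 2), Rational(-483, 1444)), 17347) = Add(Rational(2000179, 1444), 17347) = Rational(27049247, 1444)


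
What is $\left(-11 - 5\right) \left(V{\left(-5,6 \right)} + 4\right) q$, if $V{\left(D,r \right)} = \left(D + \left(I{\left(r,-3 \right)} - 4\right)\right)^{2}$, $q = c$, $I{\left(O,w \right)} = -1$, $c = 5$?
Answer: $-8320$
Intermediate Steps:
$q = 5$
$V{\left(D,r \right)} = \left(-5 + D\right)^{2}$ ($V{\left(D,r \right)} = \left(D - 5\right)^{2} = \left(-5 + D\right)^{2}$)
$\left(-11 - 5\right) \left(V{\left(-5,6 \right)} + 4\right) q = \left(-11 - 5\right) \left(\left(-5 - 5\right)^{2} + 4\right) 5 = \left(-11 - 5\right) \left(\left(-10\right)^{2} + 4\right) 5 = - 16 \left(100 + 4\right) 5 = - 16 \cdot 104 \cdot 5 = \left(-16\right) 520 = -8320$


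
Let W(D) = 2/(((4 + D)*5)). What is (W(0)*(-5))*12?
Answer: -6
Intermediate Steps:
W(D) = 2/(20 + 5*D)
(W(0)*(-5))*12 = ((2/(5*(4 + 0)))*(-5))*12 = (((⅖)/4)*(-5))*12 = (((⅖)*(¼))*(-5))*12 = ((⅒)*(-5))*12 = -½*12 = -6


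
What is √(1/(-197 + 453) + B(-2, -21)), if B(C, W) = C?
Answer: I*√511/16 ≈ 1.4128*I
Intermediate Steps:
√(1/(-197 + 453) + B(-2, -21)) = √(1/(-197 + 453) - 2) = √(1/256 - 2) = √(-511/256) = I*√511/16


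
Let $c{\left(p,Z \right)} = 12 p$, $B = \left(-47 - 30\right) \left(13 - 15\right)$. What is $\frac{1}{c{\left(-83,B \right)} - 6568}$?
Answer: $- \frac{1}{7564} \approx -0.00013221$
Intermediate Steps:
$B = 154$ ($B = \left(-77\right) \left(-2\right) = 154$)
$\frac{1}{c{\left(-83,B \right)} - 6568} = \frac{1}{12 \left(-83\right) - 6568} = \frac{1}{-996 - 6568} = \frac{1}{-7564} = - \frac{1}{7564}$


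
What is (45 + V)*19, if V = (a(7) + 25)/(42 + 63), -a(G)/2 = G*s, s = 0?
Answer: 18050/21 ≈ 859.52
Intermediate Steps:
a(G) = 0 (a(G) = -2*G*0 = -2*0 = 0)
V = 5/21 (V = (0 + 25)/(42 + 63) = 25/105 = 25*(1/105) = 5/21 ≈ 0.23810)
(45 + V)*19 = (45 + 5/21)*19 = (950/21)*19 = 18050/21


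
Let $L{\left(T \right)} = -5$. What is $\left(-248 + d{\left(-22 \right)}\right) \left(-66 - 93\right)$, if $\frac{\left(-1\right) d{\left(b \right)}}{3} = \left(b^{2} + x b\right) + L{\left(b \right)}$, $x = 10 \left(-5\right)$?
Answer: $792615$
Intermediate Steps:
$x = -50$
$d{\left(b \right)} = 15 - 3 b^{2} + 150 b$ ($d{\left(b \right)} = - 3 \left(\left(b^{2} - 50 b\right) - 5\right) = - 3 \left(-5 + b^{2} - 50 b\right) = 15 - 3 b^{2} + 150 b$)
$\left(-248 + d{\left(-22 \right)}\right) \left(-66 - 93\right) = \left(-248 + \left(15 - 3 \left(-22\right)^{2} + 150 \left(-22\right)\right)\right) \left(-66 - 93\right) = \left(-248 - 4737\right) \left(-159\right) = \left(-4985\right) \left(-159\right) = 792615$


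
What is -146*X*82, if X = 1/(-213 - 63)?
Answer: 2993/69 ≈ 43.377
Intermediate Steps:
X = -1/276 (X = 1/(-276) = -1/276 ≈ -0.0036232)
-146*X*82 = -146*(-1/276)*82 = (73/138)*82 = 2993/69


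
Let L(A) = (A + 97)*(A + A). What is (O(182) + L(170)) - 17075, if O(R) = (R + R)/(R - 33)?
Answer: 10982409/149 ≈ 73708.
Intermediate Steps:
O(R) = 2*R/(-33 + R) (O(R) = (2*R)/(-33 + R) = 2*R/(-33 + R))
L(A) = 2*A*(97 + A) (L(A) = (97 + A)*(2*A) = 2*A*(97 + A))
(O(182) + L(170)) - 17075 = (2*182/(-33 + 182) + 2*170*(97 + 170)) - 17075 = (2*182/149 + 2*170*267) - 17075 = (2*182*(1/149) + 90780) - 17075 = (364/149 + 90780) - 17075 = 13526584/149 - 17075 = 10982409/149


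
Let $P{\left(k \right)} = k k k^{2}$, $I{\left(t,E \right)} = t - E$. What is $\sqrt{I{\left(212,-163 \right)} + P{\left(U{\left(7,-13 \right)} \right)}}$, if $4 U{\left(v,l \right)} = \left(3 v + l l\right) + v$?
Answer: $\frac{\sqrt{1506234481}}{16} \approx 2425.6$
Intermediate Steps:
$U{\left(v,l \right)} = v + \frac{l^{2}}{4}$ ($U{\left(v,l \right)} = \frac{\left(3 v + l l\right) + v}{4} = \frac{\left(3 v + l^{2}\right) + v}{4} = \frac{\left(l^{2} + 3 v\right) + v}{4} = \frac{l^{2} + 4 v}{4} = v + \frac{l^{2}}{4}$)
$P{\left(k \right)} = k^{4}$ ($P{\left(k \right)} = k^{2} k^{2} = k^{4}$)
$\sqrt{I{\left(212,-163 \right)} + P{\left(U{\left(7,-13 \right)} \right)}} = \sqrt{\left(212 - -163\right) + \left(7 + \frac{\left(-13\right)^{2}}{4}\right)^{4}} = \sqrt{\left(212 + 163\right) + \left(7 + \frac{1}{4} \cdot 169\right)^{4}} = \sqrt{375 + \left(7 + \frac{169}{4}\right)^{4}} = \sqrt{375 + \left(\frac{197}{4}\right)^{4}} = \sqrt{375 + \frac{1506138481}{256}} = \sqrt{\frac{1506234481}{256}} = \frac{\sqrt{1506234481}}{16}$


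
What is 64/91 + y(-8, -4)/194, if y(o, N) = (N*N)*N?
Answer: 3296/8827 ≈ 0.37340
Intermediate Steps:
y(o, N) = N**3 (y(o, N) = N**2*N = N**3)
64/91 + y(-8, -4)/194 = 64/91 + (-4)**3/194 = 64*(1/91) - 64*1/194 = 64/91 - 32/97 = 3296/8827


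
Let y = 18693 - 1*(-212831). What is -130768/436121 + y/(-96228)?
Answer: -28389005377/10491762897 ≈ -2.7058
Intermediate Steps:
y = 231524 (y = 18693 + 212831 = 231524)
-130768/436121 + y/(-96228) = -130768/436121 + 231524/(-96228) = -130768*1/436121 + 231524*(-1/96228) = -130768/436121 - 57881/24057 = -28389005377/10491762897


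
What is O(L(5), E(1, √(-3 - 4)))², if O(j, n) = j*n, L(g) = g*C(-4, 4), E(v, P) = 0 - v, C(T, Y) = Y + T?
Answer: 0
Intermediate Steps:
C(T, Y) = T + Y
E(v, P) = -v
L(g) = 0 (L(g) = g*(-4 + 4) = g*0 = 0)
O(L(5), E(1, √(-3 - 4)))² = (0*(-1*1))² = (0*(-1))² = 0² = 0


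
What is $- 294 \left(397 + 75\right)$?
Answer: $-138768$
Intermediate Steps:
$- 294 \left(397 + 75\right) = \left(-294\right) 472 = -138768$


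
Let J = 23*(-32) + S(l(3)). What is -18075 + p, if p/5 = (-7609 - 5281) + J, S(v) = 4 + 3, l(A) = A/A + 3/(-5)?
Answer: -86170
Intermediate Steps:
l(A) = 2/5 (l(A) = 1 + 3*(-1/5) = 1 - 3/5 = 2/5)
S(v) = 7
J = -729 (J = 23*(-32) + 7 = -736 + 7 = -729)
p = -68095 (p = 5*((-7609 - 5281) - 729) = 5*(-12890 - 729) = 5*(-13619) = -68095)
-18075 + p = -18075 - 68095 = -86170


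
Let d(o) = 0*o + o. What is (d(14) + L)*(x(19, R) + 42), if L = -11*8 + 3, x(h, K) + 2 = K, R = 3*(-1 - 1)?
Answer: -2414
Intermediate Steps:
R = -6 (R = 3*(-2) = -6)
x(h, K) = -2 + K
L = -85 (L = -88 + 3 = -85)
d(o) = o (d(o) = 0 + o = o)
(d(14) + L)*(x(19, R) + 42) = (14 - 85)*((-2 - 6) + 42) = -71*(-8 + 42) = -71*34 = -2414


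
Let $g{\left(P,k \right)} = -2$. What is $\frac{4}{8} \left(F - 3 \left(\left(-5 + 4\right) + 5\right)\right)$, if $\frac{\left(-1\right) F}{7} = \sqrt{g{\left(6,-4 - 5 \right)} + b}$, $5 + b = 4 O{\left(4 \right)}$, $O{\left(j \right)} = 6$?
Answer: $-6 - \frac{7 \sqrt{17}}{2} \approx -20.431$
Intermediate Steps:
$b = 19$ ($b = -5 + 4 \cdot 6 = -5 + 24 = 19$)
$F = - 7 \sqrt{17}$ ($F = - 7 \sqrt{-2 + 19} = - 7 \sqrt{17} \approx -28.862$)
$\frac{4}{8} \left(F - 3 \left(\left(-5 + 4\right) + 5\right)\right) = \frac{4}{8} \left(- 7 \sqrt{17} - 3 \left(\left(-5 + 4\right) + 5\right)\right) = 4 \cdot \frac{1}{8} \left(- 7 \sqrt{17} - 3 \left(-1 + 5\right)\right) = \frac{- 7 \sqrt{17} - 12}{2} = \frac{-12 - 7 \sqrt{17}}{2} = -6 - \frac{7 \sqrt{17}}{2}$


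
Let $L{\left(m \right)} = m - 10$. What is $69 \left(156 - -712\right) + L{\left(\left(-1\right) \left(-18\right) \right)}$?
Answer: $59900$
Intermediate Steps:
$L{\left(m \right)} = -10 + m$ ($L{\left(m \right)} = m - 10 = -10 + m$)
$69 \left(156 - -712\right) + L{\left(\left(-1\right) \left(-18\right) \right)} = 69 \left(156 - -712\right) - -8 = 69 \left(156 + 712\right) + \left(-10 + 18\right) = 69 \cdot 868 + 8 = 59892 + 8 = 59900$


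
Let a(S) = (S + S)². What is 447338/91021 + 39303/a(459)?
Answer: 42284429675/8522842356 ≈ 4.9613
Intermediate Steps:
a(S) = 4*S² (a(S) = (2*S)² = 4*S²)
447338/91021 + 39303/a(459) = 447338/91021 + 39303/((4*459²)) = 447338*(1/91021) + 39303/((4*210681)) = 447338/91021 + 39303/842724 = 447338/91021 + 39303*(1/842724) = 447338/91021 + 4367/93636 = 42284429675/8522842356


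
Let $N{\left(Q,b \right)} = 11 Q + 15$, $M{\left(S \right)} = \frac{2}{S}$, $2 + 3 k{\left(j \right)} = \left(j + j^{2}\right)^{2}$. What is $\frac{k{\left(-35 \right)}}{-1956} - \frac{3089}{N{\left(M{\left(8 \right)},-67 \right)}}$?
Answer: $- \frac{86523983}{208314} \approx -415.35$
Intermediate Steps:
$k{\left(j \right)} = - \frac{2}{3} + \frac{\left(j + j^{2}\right)^{2}}{3}$
$N{\left(Q,b \right)} = 15 + 11 Q$
$\frac{k{\left(-35 \right)}}{-1956} - \frac{3089}{N{\left(M{\left(8 \right)},-67 \right)}} = \frac{- \frac{2}{3} + \frac{\left(-35\right)^{2} \left(1 - 35\right)^{2}}{3}}{-1956} - \frac{3089}{15 + 11 \cdot \frac{2}{8}} = \left(- \frac{2}{3} + \frac{1}{3} \cdot 1225 \left(-34\right)^{2}\right) \left(- \frac{1}{1956}\right) - \frac{3089}{15 + 11 \cdot 2 \cdot \frac{1}{8}} = \left(- \frac{2}{3} + \frac{1}{3} \cdot 1225 \cdot 1156\right) \left(- \frac{1}{1956}\right) - \frac{3089}{15 + 11 \cdot \frac{1}{4}} = \left(- \frac{2}{3} + \frac{1416100}{3}\right) \left(- \frac{1}{1956}\right) - \frac{3089}{15 + \frac{11}{4}} = \frac{1416098}{3} \left(- \frac{1}{1956}\right) - \frac{3089}{\frac{71}{4}} = - \frac{708049}{2934} - \frac{12356}{71} = - \frac{86523983}{208314}$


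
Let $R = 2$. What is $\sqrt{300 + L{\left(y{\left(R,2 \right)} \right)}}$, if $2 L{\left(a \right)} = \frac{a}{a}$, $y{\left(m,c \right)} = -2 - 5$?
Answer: $\frac{\sqrt{1202}}{2} \approx 17.335$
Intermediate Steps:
$y{\left(m,c \right)} = -7$
$L{\left(a \right)} = \frac{1}{2}$ ($L{\left(a \right)} = \frac{a \frac{1}{a}}{2} = \frac{1}{2} \cdot 1 = \frac{1}{2}$)
$\sqrt{300 + L{\left(y{\left(R,2 \right)} \right)}} = \sqrt{300 + \frac{1}{2}} = \sqrt{\frac{601}{2}} = \frac{\sqrt{1202}}{2}$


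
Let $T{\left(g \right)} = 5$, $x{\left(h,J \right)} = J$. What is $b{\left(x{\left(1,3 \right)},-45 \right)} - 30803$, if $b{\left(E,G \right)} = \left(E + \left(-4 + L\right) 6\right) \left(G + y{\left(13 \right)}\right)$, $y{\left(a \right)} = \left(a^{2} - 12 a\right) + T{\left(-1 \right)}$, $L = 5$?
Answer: $-31046$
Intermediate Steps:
$y{\left(a \right)} = 5 + a^{2} - 12 a$ ($y{\left(a \right)} = \left(a^{2} - 12 a\right) + 5 = 5 + a^{2} - 12 a$)
$b{\left(E,G \right)} = \left(6 + E\right) \left(18 + G\right)$ ($b{\left(E,G \right)} = \left(E + \left(-4 + 5\right) 6\right) \left(G + \left(5 + 13^{2} - 156\right)\right) = \left(E + 1 \cdot 6\right) \left(G + \left(5 + 169 - 156\right)\right) = \left(E + 6\right) \left(G + 18\right) = \left(6 + E\right) \left(18 + G\right)$)
$b{\left(x{\left(1,3 \right)},-45 \right)} - 30803 = \left(108 + 6 \left(-45\right) + 18 \cdot 3 + 3 \left(-45\right)\right) - 30803 = \left(108 - 270 + 54 - 135\right) - 30803 = -243 - 30803 = -31046$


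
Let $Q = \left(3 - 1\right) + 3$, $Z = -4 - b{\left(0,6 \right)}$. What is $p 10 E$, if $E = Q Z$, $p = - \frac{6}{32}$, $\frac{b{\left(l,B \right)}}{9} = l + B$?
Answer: $\frac{2175}{4} \approx 543.75$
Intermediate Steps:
$b{\left(l,B \right)} = 9 B + 9 l$ ($b{\left(l,B \right)} = 9 \left(l + B\right) = 9 \left(B + l\right) = 9 B + 9 l$)
$Z = -58$ ($Z = -4 - \left(9 \cdot 6 + 9 \cdot 0\right) = -4 - \left(54 + 0\right) = -4 - 54 = -58$)
$p = - \frac{3}{16}$ ($p = \left(-6\right) \frac{1}{32} = - \frac{3}{16} \approx -0.1875$)
$Q = 5$ ($Q = 2 + 3 = 5$)
$E = -290$ ($E = 5 \left(-58\right) = -290$)
$p 10 E = \left(- \frac{3}{16}\right) 10 \left(-290\right) = \left(- \frac{15}{8}\right) \left(-290\right) = \frac{2175}{4}$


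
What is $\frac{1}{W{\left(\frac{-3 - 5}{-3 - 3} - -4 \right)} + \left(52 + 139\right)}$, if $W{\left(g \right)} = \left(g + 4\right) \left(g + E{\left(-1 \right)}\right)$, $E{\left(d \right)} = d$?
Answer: $\frac{9}{2083} \approx 0.0043207$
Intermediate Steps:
$W{\left(g \right)} = \left(-1 + g\right) \left(4 + g\right)$ ($W{\left(g \right)} = \left(g + 4\right) \left(g - 1\right) = \left(4 + g\right) \left(-1 + g\right) = \left(-1 + g\right) \left(4 + g\right)$)
$\frac{1}{W{\left(\frac{-3 - 5}{-3 - 3} - -4 \right)} + \left(52 + 139\right)} = \frac{1}{\left(-4 + \left(\frac{-3 - 5}{-3 - 3} - -4\right)^{2} + 3 \left(\frac{-3 - 5}{-3 - 3} - -4\right)\right) + \left(52 + 139\right)} = \frac{1}{\left(-4 + \left(- \frac{8}{-6} + 4\right)^{2} + 3 \left(- \frac{8}{-6} + 4\right)\right) + 191} = \frac{1}{\left(-4 + \left(\left(-8\right) \left(- \frac{1}{6}\right) + 4\right)^{2} + 3 \left(\left(-8\right) \left(- \frac{1}{6}\right) + 4\right)\right) + 191} = \frac{1}{\left(-4 + \left(\frac{4}{3} + 4\right)^{2} + 3 \left(\frac{4}{3} + 4\right)\right) + 191} = \frac{1}{\left(-4 + \left(\frac{16}{3}\right)^{2} + 3 \cdot \frac{16}{3}\right) + 191} = \frac{1}{\left(-4 + \frac{256}{9} + 16\right) + 191} = \frac{1}{\frac{364}{9} + 191} = \frac{1}{\frac{2083}{9}} = \frac{9}{2083}$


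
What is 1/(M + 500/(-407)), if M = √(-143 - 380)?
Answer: -203500/86884427 - 165649*I*√523/86884427 ≈ -0.0023422 - 0.043601*I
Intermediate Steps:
M = I*√523 (M = √(-523) = I*√523 ≈ 22.869*I)
1/(M + 500/(-407)) = 1/(I*√523 + 500/(-407)) = 1/(I*√523 + 500*(-1/407)) = 1/(I*√523 - 500/407) = 1/(-500/407 + I*√523)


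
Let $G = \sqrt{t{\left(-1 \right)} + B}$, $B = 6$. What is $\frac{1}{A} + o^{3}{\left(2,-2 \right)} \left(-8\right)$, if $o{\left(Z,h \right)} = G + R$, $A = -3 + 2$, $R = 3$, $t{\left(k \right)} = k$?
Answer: $-577 - 256 \sqrt{5} \approx -1149.4$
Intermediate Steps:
$G = \sqrt{5}$ ($G = \sqrt{-1 + 6} = \sqrt{5} \approx 2.2361$)
$A = -1$
$o{\left(Z,h \right)} = 3 + \sqrt{5}$ ($o{\left(Z,h \right)} = \sqrt{5} + 3 = 3 + \sqrt{5}$)
$\frac{1}{A} + o^{3}{\left(2,-2 \right)} \left(-8\right) = \frac{1}{-1} + \left(3 + \sqrt{5}\right)^{3} \left(-8\right) = -1 - 8 \left(3 + \sqrt{5}\right)^{3}$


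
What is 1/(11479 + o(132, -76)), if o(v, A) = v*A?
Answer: 1/1447 ≈ 0.00069109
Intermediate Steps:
o(v, A) = A*v
1/(11479 + o(132, -76)) = 1/(11479 - 76*132) = 1/(11479 - 10032) = 1/1447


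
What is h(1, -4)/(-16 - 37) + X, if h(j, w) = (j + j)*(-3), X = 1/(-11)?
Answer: 13/583 ≈ 0.022298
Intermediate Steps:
X = -1/11 ≈ -0.090909
h(j, w) = -6*j (h(j, w) = (2*j)*(-3) = -6*j)
h(1, -4)/(-16 - 37) + X = (-6*1)/(-16 - 37) - 1/11 = -6/(-53) - 1/11 = -1/53*(-6) - 1/11 = 6/53 - 1/11 = 13/583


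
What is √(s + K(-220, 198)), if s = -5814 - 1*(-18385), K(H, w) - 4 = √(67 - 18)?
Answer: 3*√1398 ≈ 112.17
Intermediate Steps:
K(H, w) = 11 (K(H, w) = 4 + √(67 - 18) = 4 + √49 = 4 + 7 = 11)
s = 12571 (s = -5814 + 18385 = 12571)
√(s + K(-220, 198)) = √(12571 + 11) = √12582 = 3*√1398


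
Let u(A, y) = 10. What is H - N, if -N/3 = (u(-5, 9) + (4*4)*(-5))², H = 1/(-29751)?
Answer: 437339699/29751 ≈ 14700.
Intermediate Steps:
H = -1/29751 ≈ -3.3612e-5
N = -14700 (N = -3*(10 + (4*4)*(-5))² = -3*(10 + 16*(-5))² = -3*(10 - 80)² = -3*(-70)² = -3*4900 = -14700)
H - N = -1/29751 - 1*(-14700) = -1/29751 + 14700 = 437339699/29751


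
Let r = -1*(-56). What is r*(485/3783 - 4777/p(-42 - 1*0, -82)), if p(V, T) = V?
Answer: 248684/39 ≈ 6376.5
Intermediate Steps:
r = 56
r*(485/3783 - 4777/p(-42 - 1*0, -82)) = 56*(485/3783 - 4777/(-42 - 1*0)) = 56*(485*(1/3783) - 4777/(-42 + 0)) = 56*(5/39 - 4777/(-42)) = 56*(5/39 - 4777*(-1/42)) = 56*(5/39 + 4777/42) = 56*(62171/546) = 248684/39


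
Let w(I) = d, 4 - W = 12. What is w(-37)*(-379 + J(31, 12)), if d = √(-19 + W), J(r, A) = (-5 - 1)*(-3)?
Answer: -1083*I*√3 ≈ -1875.8*I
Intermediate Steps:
W = -8 (W = 4 - 1*12 = 4 - 12 = -8)
J(r, A) = 18 (J(r, A) = -6*(-3) = 18)
d = 3*I*√3 (d = √(-19 - 8) = √(-27) = 3*I*√3 ≈ 5.1962*I)
w(I) = 3*I*√3
w(-37)*(-379 + J(31, 12)) = (3*I*√3)*(-379 + 18) = (3*I*√3)*(-361) = -1083*I*√3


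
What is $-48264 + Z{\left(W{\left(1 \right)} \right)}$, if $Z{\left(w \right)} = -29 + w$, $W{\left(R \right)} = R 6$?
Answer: $-48287$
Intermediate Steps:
$W{\left(R \right)} = 6 R$
$-48264 + Z{\left(W{\left(1 \right)} \right)} = -48264 + \left(-29 + 6 \cdot 1\right) = -48264 + \left(-29 + 6\right) = -48264 - 23 = -48287$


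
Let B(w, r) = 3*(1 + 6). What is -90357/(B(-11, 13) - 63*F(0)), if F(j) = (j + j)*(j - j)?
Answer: -30119/7 ≈ -4302.7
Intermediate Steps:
B(w, r) = 21 (B(w, r) = 3*7 = 21)
F(j) = 0 (F(j) = (2*j)*0 = 0)
-90357/(B(-11, 13) - 63*F(0)) = -90357/(21 - 63*0) = -90357/(21 + 0) = -90357/21 = -90357*1/21 = -30119/7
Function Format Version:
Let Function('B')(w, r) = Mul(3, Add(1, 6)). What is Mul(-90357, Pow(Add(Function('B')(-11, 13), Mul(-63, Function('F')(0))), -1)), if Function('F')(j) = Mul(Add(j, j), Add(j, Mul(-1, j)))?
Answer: Rational(-30119, 7) ≈ -4302.7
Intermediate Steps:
Function('B')(w, r) = 21 (Function('B')(w, r) = Mul(3, 7) = 21)
Function('F')(j) = 0 (Function('F')(j) = Mul(Mul(2, j), 0) = 0)
Mul(-90357, Pow(Add(Function('B')(-11, 13), Mul(-63, Function('F')(0))), -1)) = Mul(-90357, Pow(Add(21, Mul(-63, 0)), -1)) = Mul(-90357, Pow(Add(21, 0), -1)) = Mul(-90357, Pow(21, -1)) = Mul(-90357, Rational(1, 21)) = Rational(-30119, 7)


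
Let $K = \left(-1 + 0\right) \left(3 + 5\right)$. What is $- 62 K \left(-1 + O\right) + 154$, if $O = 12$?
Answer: $5610$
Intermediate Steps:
$K = -8$ ($K = \left(-1\right) 8 = -8$)
$- 62 K \left(-1 + O\right) + 154 = - 62 \left(- 8 \left(-1 + 12\right)\right) + 154 = - 62 \left(\left(-8\right) 11\right) + 154 = \left(-62\right) \left(-88\right) + 154 = 5456 + 154 = 5610$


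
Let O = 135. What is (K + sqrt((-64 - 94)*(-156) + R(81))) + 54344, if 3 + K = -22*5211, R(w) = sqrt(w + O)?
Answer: -60301 + sqrt(24648 + 6*sqrt(6)) ≈ -60144.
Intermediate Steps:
R(w) = sqrt(135 + w) (R(w) = sqrt(w + 135) = sqrt(135 + w))
K = -114645 (K = -3 - 22*5211 = -3 - 114642 = -114645)
(K + sqrt((-64 - 94)*(-156) + R(81))) + 54344 = (-114645 + sqrt((-64 - 94)*(-156) + sqrt(135 + 81))) + 54344 = (-114645 + sqrt(-158*(-156) + sqrt(216))) + 54344 = (-114645 + sqrt(24648 + 6*sqrt(6))) + 54344 = -60301 + sqrt(24648 + 6*sqrt(6))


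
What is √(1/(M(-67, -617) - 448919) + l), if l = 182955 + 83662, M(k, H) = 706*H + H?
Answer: √208886228769989010/885138 ≈ 516.35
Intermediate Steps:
M(k, H) = 707*H
l = 266617
√(1/(M(-67, -617) - 448919) + l) = √(1/(707*(-617) - 448919) + 266617) = √(1/(-436219 - 448919) + 266617) = √(1/(-885138) + 266617) = √(-1/885138 + 266617) = √(235992838145/885138) = √208886228769989010/885138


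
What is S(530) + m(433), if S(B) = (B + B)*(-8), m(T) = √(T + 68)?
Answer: -8480 + √501 ≈ -8457.6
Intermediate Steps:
m(T) = √(68 + T)
S(B) = -16*B (S(B) = (2*B)*(-8) = -16*B)
S(530) + m(433) = -16*530 + √(68 + 433) = -8480 + √501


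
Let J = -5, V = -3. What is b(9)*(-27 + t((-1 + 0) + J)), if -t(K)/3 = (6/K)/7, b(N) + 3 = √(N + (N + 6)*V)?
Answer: 558/7 - 1116*I/7 ≈ 79.714 - 159.43*I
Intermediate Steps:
b(N) = -3 + √(-18 - 2*N) (b(N) = -3 + √(N + (N + 6)*(-3)) = -3 + √(N + (6 + N)*(-3)) = -3 + √(N + (-18 - 3*N)) = -3 + √(-18 - 2*N))
t(K) = -18/(7*K) (t(K) = -3*6/K/7 = -18/(7*K))
b(9)*(-27 + t((-1 + 0) + J)) = (-3 + √(-18 - 2*9))*(-27 - 18/(7*((-1 + 0) - 5))) = (-3 + √(-18 - 18))*(-27 - 18/(7*(-1 - 5))) = (-3 + √(-36))*(-27 - 18/7/(-6)) = (-3 + 6*I)*(-27 - 18/7*(-⅙)) = (-3 + 6*I)*(-27 + 3/7) = (-3 + 6*I)*(-186/7) = 558/7 - 1116*I/7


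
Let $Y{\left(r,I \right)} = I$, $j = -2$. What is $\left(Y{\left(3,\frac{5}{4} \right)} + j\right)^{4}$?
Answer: $\frac{81}{256} \approx 0.31641$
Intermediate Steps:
$\left(Y{\left(3,\frac{5}{4} \right)} + j\right)^{4} = \left(\frac{5}{4} - 2\right)^{4} = \left(- \frac{3}{4}\right)^{4} = \frac{81}{256}$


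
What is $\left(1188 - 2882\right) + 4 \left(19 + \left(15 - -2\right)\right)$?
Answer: $-1550$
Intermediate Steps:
$\left(1188 - 2882\right) + 4 \left(19 + \left(15 - -2\right)\right) = -1694 + 4 \left(19 + \left(15 + 2\right)\right) = -1694 + 4 \left(19 + 17\right) = -1694 + 4 \cdot 36 = -1694 + 144 = -1550$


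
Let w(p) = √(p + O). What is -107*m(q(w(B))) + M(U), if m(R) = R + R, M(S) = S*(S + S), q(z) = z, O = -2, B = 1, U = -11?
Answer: 242 - 214*I ≈ 242.0 - 214.0*I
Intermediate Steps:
w(p) = √(-2 + p) (w(p) = √(p - 2) = √(-2 + p))
M(S) = 2*S² (M(S) = S*(2*S) = 2*S²)
m(R) = 2*R
-107*m(q(w(B))) + M(U) = -214*√(-2 + 1) + 2*(-11)² = -214*√(-1) + 2*121 = -214*I + 242 = 242 - 214*I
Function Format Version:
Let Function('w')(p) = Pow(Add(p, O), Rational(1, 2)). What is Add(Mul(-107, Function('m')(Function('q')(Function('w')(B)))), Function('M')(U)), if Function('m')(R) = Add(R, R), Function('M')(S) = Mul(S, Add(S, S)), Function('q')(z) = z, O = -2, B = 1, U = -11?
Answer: Add(242, Mul(-214, I)) ≈ Add(242.00, Mul(-214.00, I))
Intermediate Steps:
Function('w')(p) = Pow(Add(-2, p), Rational(1, 2)) (Function('w')(p) = Pow(Add(p, -2), Rational(1, 2)) = Pow(Add(-2, p), Rational(1, 2)))
Function('M')(S) = Mul(2, Pow(S, 2)) (Function('M')(S) = Mul(S, Mul(2, S)) = Mul(2, Pow(S, 2)))
Function('m')(R) = Mul(2, R)
Add(Mul(-107, Function('m')(Function('q')(Function('w')(B)))), Function('M')(U)) = Add(Mul(-107, Mul(2, Pow(Add(-2, 1), Rational(1, 2)))), Mul(2, Pow(-11, 2))) = Add(Mul(-107, Mul(2, Pow(-1, Rational(1, 2)))), Mul(2, 121)) = Add(Mul(-107, Mul(2, I)), 242) = Add(Mul(-214, I), 242) = Add(242, Mul(-214, I))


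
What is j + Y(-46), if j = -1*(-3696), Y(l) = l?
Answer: 3650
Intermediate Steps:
j = 3696
j + Y(-46) = 3696 - 46 = 3650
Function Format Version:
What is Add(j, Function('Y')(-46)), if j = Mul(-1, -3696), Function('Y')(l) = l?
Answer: 3650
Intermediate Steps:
j = 3696
Add(j, Function('Y')(-46)) = Add(3696, -46) = 3650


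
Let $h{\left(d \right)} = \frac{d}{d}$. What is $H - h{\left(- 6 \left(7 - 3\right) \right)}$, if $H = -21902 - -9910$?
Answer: $-11993$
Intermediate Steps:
$h{\left(d \right)} = 1$
$H = -11992$ ($H = -21902 + 9910 = -11992$)
$H - h{\left(- 6 \left(7 - 3\right) \right)} = -11992 - 1 = -11993$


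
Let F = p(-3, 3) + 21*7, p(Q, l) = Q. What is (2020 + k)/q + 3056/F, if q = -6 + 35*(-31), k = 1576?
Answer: 176017/9819 ≈ 17.926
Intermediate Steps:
q = -1091 (q = -6 - 1085 = -1091)
F = 144 (F = -3 + 21*7 = -3 + 147 = 144)
(2020 + k)/q + 3056/F = (2020 + 1576)/(-1091) + 3056/144 = 3596*(-1/1091) + 3056*(1/144) = -3596/1091 + 191/9 = 176017/9819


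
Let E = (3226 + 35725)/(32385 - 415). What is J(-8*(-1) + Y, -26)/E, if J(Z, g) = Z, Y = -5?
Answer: 95910/38951 ≈ 2.4623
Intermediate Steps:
E = 38951/31970 ≈ 1.2184
J(-8*(-1) + Y, -26)/E = (-8*(-1) - 5)/(38951/31970) = (8 - 5)*(31970/38951) = 3*(31970/38951) = 95910/38951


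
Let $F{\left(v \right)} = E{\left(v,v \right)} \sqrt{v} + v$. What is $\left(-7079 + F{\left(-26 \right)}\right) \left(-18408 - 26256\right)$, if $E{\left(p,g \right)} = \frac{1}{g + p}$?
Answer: $317337720 + \frac{11166 i \sqrt{26}}{13} \approx 3.1734 \cdot 10^{8} + 4379.7 i$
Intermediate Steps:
$F{\left(v \right)} = v + \frac{1}{2 \sqrt{v}}$ ($F{\left(v \right)} = \frac{\sqrt{v}}{v + v} + v = \frac{\sqrt{v}}{2 v} + v = \frac{1}{2 v} \sqrt{v} + v = \frac{1}{2 \sqrt{v}} + v = v + \frac{1}{2 \sqrt{v}}$)
$\left(-7079 + F{\left(-26 \right)}\right) \left(-18408 - 26256\right) = \left(-7079 - \left(26 - \frac{1}{2 i \sqrt{26}}\right)\right) \left(-18408 - 26256\right) = \left(-7079 - \left(26 - \frac{\left(- \frac{1}{26}\right) i \sqrt{26}}{2}\right)\right) \left(-44664\right) = \left(-7079 - \left(26 + \frac{i \sqrt{26}}{52}\right)\right) \left(-44664\right) = \left(-7105 - \frac{i \sqrt{26}}{52}\right) \left(-44664\right) = 317337720 + \frac{11166 i \sqrt{26}}{13}$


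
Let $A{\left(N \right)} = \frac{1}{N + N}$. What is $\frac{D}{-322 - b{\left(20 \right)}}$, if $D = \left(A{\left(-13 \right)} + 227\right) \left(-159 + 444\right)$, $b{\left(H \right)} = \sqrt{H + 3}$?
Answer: $- \frac{11772495}{58591} + \frac{1681785 \sqrt{23}}{2695186} \approx -197.93$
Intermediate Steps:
$b{\left(H \right)} = \sqrt{3 + H}$
$A{\left(N \right)} = \frac{1}{2 N}$
$D = \frac{1681785}{26}$ ($D = \left(\frac{1}{2 \left(-13\right)} + 227\right) \left(-159 + 444\right) = \left(\frac{1}{2} \left(- \frac{1}{13}\right) + 227\right) 285 = \left(- \frac{1}{26} + 227\right) 285 = \frac{5901}{26} \cdot 285 = \frac{1681785}{26} \approx 64684.0$)
$\frac{D}{-322 - b{\left(20 \right)}} = \frac{1681785}{26 \left(-322 - \sqrt{3 + 20}\right)} = \frac{1681785}{26 \left(-322 - \sqrt{23}\right)}$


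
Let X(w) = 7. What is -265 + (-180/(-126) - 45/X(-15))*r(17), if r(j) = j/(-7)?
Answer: -1770/7 ≈ -252.86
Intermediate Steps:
r(j) = -j/7 (r(j) = j*(-1/7) = -j/7)
-265 + (-180/(-126) - 45/X(-15))*r(17) = -265 + (-180/(-126) - 45/7)*(-1/7*17) = -265 + (-180*(-1/126) - 45*1/7)*(-17/7) = -265 + (10/7 - 45/7)*(-17/7) = -265 - 5*(-17/7) = -265 + 85/7 = -1770/7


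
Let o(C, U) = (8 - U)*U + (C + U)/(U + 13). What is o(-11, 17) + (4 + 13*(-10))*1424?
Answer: -897884/5 ≈ -1.7958e+5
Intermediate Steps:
o(C, U) = U*(8 - U) + (C + U)/(13 + U)
o(-11, 17) + (4 + 13*(-10))*1424 = (-11 - 1*17³ - 5*17² + 105*17)/(13 + 17) + (4 + 13*(-10))*1424 = (-11 - 1*4913 - 5*289 + 1785)/30 + (4 - 130)*1424 = (-11 - 4913 - 1445 + 1785)/30 - 126*1424 = (1/30)*(-4584) - 179424 = -764/5 - 179424 = -897884/5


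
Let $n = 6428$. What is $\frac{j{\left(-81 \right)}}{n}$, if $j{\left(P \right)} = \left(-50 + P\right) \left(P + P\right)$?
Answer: $\frac{10611}{3214} \approx 3.3015$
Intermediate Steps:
$j{\left(P \right)} = 2 P \left(-50 + P\right)$ ($j{\left(P \right)} = \left(-50 + P\right) 2 P = 2 P \left(-50 + P\right)$)
$\frac{j{\left(-81 \right)}}{n} = \frac{2 \left(-81\right) \left(-50 - 81\right)}{6428} = 2 \left(-81\right) \left(-131\right) \frac{1}{6428} = 21222 \cdot \frac{1}{6428} = \frac{10611}{3214}$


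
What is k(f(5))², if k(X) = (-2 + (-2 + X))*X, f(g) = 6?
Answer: 144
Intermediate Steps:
k(X) = X*(-4 + X) (k(X) = (-4 + X)*X = X*(-4 + X))
k(f(5))² = (6*(-4 + 6))² = (6*2)² = 12² = 144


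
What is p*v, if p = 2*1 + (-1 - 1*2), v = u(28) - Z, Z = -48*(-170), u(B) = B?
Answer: 8132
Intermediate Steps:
Z = 8160
v = -8132 (v = 28 - 1*8160 = 28 - 8160 = -8132)
p = -1 (p = 2 + (-1 - 2) = 2 - 3 = -1)
p*v = -1*(-8132) = 8132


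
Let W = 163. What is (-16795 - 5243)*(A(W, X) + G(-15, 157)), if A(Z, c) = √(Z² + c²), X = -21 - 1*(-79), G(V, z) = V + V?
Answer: 661140 - 22038*√29933 ≈ -3.1517e+6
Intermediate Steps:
G(V, z) = 2*V
X = 58 (X = -21 + 79 = 58)
(-16795 - 5243)*(A(W, X) + G(-15, 157)) = (-16795 - 5243)*(√(163² + 58²) + 2*(-15)) = -22038*(√(26569 + 3364) - 30) = -22038*(√29933 - 30) = -22038*(-30 + √29933) = 661140 - 22038*√29933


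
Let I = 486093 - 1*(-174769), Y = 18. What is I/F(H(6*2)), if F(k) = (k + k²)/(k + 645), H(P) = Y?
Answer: 73025251/57 ≈ 1.2811e+6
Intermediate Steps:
H(P) = 18
I = 660862 (I = 486093 + 174769 = 660862)
F(k) = (k + k²)/(645 + k)
I/F(H(6*2)) = 660862/((18*(1 + 18)/(645 + 18))) = 660862/((18*19/663)) = 660862/((18*(1/663)*19)) = 660862/(114/221) = 660862*(221/114) = 73025251/57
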